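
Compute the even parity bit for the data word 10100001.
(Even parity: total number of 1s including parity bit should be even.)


Number of 1s in data: 3
Parity bit: 1

1


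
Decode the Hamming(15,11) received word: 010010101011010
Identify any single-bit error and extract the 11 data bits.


Syndrome = 0: no error detected

Data: 01011011010 (no errors)


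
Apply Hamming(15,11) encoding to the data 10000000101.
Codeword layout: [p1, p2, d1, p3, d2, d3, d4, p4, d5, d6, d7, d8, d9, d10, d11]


Parity bits: p1=1, p2=0, p3=0, p4=0

101000000000101


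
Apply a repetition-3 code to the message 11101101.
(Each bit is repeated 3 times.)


Each bit -> 3 copies

111111111000111111000111


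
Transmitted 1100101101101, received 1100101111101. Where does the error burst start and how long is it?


XOR: 0000000010000

Burst at position 8, length 1


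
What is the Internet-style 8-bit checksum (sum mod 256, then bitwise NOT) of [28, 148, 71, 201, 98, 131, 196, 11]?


Sum = 884 mod 256 = 116
Complement = 139

139


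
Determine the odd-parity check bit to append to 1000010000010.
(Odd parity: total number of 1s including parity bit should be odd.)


Number of 1s in data: 3
Parity bit: 0

0


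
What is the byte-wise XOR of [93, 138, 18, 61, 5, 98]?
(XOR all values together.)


XOR chain: 93 ^ 138 ^ 18 ^ 61 ^ 5 ^ 98 = 159

159


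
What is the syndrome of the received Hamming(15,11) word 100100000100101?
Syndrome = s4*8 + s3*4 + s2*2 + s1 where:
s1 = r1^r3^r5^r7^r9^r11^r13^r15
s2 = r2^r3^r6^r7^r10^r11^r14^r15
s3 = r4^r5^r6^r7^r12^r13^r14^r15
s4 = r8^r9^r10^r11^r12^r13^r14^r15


s1=1, s2=0, s3=1, s4=1

Syndrome = 13 (error at position 13)


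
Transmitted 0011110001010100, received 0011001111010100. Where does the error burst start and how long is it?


XOR: 0000111110000000

Burst at position 4, length 5


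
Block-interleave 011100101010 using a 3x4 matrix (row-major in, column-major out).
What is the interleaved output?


Matrix:
  0111
  0010
  1010
Read columns: 001100111100

001100111100


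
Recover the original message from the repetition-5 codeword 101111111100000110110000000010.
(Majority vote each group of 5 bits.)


Groups: 10111, 11111, 00000, 11011, 00000, 00010
Majority votes: 110100

110100


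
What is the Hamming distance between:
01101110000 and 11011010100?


XOR: 10110100100
Count of 1s: 5

5


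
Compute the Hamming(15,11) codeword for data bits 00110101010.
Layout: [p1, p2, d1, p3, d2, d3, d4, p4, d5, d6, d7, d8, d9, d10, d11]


Parity bits: p1=1, p2=0, p3=0, p4=1

100001110101010


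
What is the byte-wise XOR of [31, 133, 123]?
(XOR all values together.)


XOR chain: 31 ^ 133 ^ 123 = 225

225


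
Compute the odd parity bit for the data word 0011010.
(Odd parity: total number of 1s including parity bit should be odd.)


Number of 1s in data: 3
Parity bit: 0

0


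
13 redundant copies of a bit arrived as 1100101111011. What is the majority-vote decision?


Ones: 9 out of 13
Threshold: 7

1 (9/13 voted 1)


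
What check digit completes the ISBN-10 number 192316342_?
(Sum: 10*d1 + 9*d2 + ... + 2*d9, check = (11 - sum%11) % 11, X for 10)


Weighted sum: 192
192 mod 11 = 5

Check digit: 6


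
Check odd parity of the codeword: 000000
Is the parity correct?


Number of 1s: 0

No, parity error (0 ones)


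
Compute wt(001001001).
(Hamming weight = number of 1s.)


Counting 1s in 001001001

3


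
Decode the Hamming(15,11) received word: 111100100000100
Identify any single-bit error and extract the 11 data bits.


Syndrome = 14: error at position 14

Data: 10010000110 (corrected bit 14)


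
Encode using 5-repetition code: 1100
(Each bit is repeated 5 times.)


Each bit -> 5 copies

11111111110000000000


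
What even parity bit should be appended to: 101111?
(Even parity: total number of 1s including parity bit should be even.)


Number of 1s in data: 5
Parity bit: 1

1


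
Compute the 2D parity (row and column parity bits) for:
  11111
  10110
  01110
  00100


Row parities: 1111
Column parities: 00011

Row P: 1111, Col P: 00011, Corner: 0


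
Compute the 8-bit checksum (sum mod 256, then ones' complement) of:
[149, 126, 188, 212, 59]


Sum = 734 mod 256 = 222
Complement = 33

33


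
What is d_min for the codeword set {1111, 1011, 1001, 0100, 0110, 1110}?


Comparing all pairs, minimum distance: 1
Can detect 0 errors, correct 0 errors

1


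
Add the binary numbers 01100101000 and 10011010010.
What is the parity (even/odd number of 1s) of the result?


01100101000 = 808
10011010010 = 1234
Sum = 2042 = 11111111010
1s count = 9

odd parity (9 ones in 11111111010)


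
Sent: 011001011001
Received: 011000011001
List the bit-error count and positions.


XOR: 000001000000

1 error(s) at position(s): 5


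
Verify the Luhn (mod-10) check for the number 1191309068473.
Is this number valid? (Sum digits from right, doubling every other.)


Luhn sum = 51
51 mod 10 = 1

Invalid (Luhn sum mod 10 = 1)


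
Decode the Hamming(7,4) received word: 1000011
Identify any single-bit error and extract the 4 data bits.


Syndrome = 0: no error detected

Data: 0011 (no errors)


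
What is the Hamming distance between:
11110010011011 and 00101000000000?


XOR: 11011010011011
Count of 1s: 9

9


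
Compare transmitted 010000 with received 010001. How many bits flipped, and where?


XOR: 000001

1 error(s) at position(s): 5


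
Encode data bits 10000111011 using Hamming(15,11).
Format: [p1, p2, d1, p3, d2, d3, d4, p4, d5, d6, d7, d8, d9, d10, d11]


Parity bits: p1=1, p2=1, p3=1, p4=1

111100010111011


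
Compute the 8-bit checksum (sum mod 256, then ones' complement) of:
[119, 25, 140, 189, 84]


Sum = 557 mod 256 = 45
Complement = 210

210


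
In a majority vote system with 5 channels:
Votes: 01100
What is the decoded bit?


Ones: 2 out of 5
Threshold: 3

0 (2/5 voted 1)


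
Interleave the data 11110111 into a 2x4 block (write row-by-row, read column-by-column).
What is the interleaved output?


Matrix:
  1111
  0111
Read columns: 10111111

10111111


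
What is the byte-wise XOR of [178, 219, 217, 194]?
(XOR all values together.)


XOR chain: 178 ^ 219 ^ 217 ^ 194 = 114

114


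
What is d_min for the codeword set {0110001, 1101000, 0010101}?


Comparing all pairs, minimum distance: 2
Can detect 1 errors, correct 0 errors

2


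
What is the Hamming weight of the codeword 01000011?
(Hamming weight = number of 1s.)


Counting 1s in 01000011

3


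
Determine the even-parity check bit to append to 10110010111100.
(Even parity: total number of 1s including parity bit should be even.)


Number of 1s in data: 8
Parity bit: 0

0


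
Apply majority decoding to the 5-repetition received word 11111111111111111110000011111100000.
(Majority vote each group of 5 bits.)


Groups: 11111, 11111, 11111, 11110, 00001, 11111, 00000
Majority votes: 1111010

1111010


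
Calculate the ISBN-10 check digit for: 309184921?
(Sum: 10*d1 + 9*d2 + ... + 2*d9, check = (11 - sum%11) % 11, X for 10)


Weighted sum: 221
221 mod 11 = 1

Check digit: X


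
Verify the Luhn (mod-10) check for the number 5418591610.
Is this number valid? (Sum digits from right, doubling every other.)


Luhn sum = 35
35 mod 10 = 5

Invalid (Luhn sum mod 10 = 5)


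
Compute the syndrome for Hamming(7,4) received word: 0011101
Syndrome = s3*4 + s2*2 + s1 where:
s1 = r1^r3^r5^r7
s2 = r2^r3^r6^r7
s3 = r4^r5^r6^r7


s1=1, s2=0, s3=1

Syndrome = 5 (error at position 5)


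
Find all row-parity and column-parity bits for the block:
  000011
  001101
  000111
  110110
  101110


Row parities: 01100
Column parities: 010001

Row P: 01100, Col P: 010001, Corner: 0


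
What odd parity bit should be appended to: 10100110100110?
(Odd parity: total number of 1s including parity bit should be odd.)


Number of 1s in data: 7
Parity bit: 0

0


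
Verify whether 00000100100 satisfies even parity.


Number of 1s: 2

Yes, parity is correct (2 ones)


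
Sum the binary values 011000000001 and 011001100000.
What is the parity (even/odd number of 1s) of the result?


011000000001 = 1537
011001100000 = 1632
Sum = 3169 = 110001100001
1s count = 5

odd parity (5 ones in 110001100001)


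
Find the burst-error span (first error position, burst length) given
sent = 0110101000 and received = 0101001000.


XOR: 0011100000

Burst at position 2, length 3


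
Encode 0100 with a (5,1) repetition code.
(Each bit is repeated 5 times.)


Each bit -> 5 copies

00000111110000000000


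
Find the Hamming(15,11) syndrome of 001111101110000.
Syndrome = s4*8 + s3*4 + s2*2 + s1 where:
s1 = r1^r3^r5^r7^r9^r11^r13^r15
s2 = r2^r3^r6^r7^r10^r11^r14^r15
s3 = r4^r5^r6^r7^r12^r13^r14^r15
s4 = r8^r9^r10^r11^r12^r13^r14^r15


s1=1, s2=1, s3=0, s4=1

Syndrome = 11 (error at position 11)


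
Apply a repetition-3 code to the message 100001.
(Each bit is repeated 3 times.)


Each bit -> 3 copies

111000000000000111


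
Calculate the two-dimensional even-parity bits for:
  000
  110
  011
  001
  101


Row parities: 00010
Column parities: 001

Row P: 00010, Col P: 001, Corner: 1


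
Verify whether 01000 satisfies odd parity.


Number of 1s: 1

Yes, parity is correct (1 ones)


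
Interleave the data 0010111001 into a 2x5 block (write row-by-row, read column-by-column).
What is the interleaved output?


Matrix:
  00101
  11001
Read columns: 0101100011

0101100011


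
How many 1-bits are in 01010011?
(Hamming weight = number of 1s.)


Counting 1s in 01010011

4


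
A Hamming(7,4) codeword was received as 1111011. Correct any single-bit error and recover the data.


Syndrome = 5: error at position 5

Data: 1111 (corrected bit 5)


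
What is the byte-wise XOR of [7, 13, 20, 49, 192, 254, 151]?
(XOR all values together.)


XOR chain: 7 ^ 13 ^ 20 ^ 49 ^ 192 ^ 254 ^ 151 = 134

134


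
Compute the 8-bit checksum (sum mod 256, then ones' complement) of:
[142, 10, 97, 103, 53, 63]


Sum = 468 mod 256 = 212
Complement = 43

43


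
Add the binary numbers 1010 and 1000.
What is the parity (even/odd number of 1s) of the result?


1010 = 10
1000 = 8
Sum = 18 = 10010
1s count = 2

even parity (2 ones in 10010)


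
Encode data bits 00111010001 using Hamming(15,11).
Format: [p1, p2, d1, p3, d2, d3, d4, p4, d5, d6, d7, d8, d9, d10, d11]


Parity bits: p1=0, p2=0, p3=1, p4=1

000101111010001


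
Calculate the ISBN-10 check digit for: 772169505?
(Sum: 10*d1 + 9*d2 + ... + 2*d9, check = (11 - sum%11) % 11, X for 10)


Weighted sum: 267
267 mod 11 = 3

Check digit: 8


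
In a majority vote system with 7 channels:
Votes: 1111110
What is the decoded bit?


Ones: 6 out of 7
Threshold: 4

1 (6/7 voted 1)


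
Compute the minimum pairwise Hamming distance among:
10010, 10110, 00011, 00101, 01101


Comparing all pairs, minimum distance: 1
Can detect 0 errors, correct 0 errors

1


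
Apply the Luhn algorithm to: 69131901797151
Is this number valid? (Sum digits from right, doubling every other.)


Luhn sum = 51
51 mod 10 = 1

Invalid (Luhn sum mod 10 = 1)


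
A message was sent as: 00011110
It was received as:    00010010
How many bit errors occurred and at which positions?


XOR: 00001100

2 error(s) at position(s): 4, 5


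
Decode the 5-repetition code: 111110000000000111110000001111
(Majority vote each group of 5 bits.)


Groups: 11111, 00000, 00000, 11111, 00000, 01111
Majority votes: 100101

100101


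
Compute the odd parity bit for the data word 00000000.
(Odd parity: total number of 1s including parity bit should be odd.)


Number of 1s in data: 0
Parity bit: 1

1


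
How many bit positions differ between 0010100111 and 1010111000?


XOR: 1000011111
Count of 1s: 6

6


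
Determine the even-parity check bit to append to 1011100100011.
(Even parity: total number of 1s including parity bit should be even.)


Number of 1s in data: 7
Parity bit: 1

1


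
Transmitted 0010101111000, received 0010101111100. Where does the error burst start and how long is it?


XOR: 0000000000100

Burst at position 10, length 1


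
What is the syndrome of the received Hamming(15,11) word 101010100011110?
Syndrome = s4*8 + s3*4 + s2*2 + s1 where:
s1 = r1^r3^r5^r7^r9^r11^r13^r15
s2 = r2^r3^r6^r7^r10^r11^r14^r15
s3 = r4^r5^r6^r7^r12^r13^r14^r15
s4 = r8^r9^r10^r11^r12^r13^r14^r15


s1=0, s2=0, s3=1, s4=0

Syndrome = 4 (error at position 4)


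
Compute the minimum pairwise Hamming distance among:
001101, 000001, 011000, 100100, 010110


Comparing all pairs, minimum distance: 2
Can detect 1 errors, correct 0 errors

2


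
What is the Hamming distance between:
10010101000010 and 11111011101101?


XOR: 01101110101111
Count of 1s: 10

10


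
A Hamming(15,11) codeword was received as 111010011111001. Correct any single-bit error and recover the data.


Syndrome = 6: error at position 6

Data: 11101111001 (corrected bit 6)


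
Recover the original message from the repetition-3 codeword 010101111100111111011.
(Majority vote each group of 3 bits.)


Groups: 010, 101, 111, 100, 111, 111, 011
Majority votes: 0110111

0110111


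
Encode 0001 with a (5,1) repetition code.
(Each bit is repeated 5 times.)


Each bit -> 5 copies

00000000000000011111


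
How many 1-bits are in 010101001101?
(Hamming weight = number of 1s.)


Counting 1s in 010101001101

6


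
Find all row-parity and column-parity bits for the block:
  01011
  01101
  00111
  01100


Row parities: 1110
Column parities: 01101

Row P: 1110, Col P: 01101, Corner: 1


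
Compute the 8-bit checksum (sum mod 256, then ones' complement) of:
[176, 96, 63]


Sum = 335 mod 256 = 79
Complement = 176

176


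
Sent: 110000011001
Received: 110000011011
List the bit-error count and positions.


XOR: 000000000010

1 error(s) at position(s): 10


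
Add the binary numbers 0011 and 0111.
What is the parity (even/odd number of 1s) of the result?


0011 = 3
0111 = 7
Sum = 10 = 1010
1s count = 2

even parity (2 ones in 1010)


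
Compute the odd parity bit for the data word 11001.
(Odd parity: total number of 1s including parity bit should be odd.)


Number of 1s in data: 3
Parity bit: 0

0


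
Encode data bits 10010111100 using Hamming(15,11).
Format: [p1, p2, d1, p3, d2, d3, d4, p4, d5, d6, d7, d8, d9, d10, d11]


Parity bits: p1=0, p2=0, p3=1, p4=0

001100100111100


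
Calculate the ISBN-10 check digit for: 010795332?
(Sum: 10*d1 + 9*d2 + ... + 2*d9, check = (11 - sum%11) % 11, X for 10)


Weighted sum: 162
162 mod 11 = 8

Check digit: 3


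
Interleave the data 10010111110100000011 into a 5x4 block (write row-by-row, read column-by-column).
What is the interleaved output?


Matrix:
  1001
  0111
  1101
  0000
  0011
Read columns: 10100011000100111101

10100011000100111101


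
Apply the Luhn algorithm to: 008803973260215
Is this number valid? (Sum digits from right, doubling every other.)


Luhn sum = 57
57 mod 10 = 7

Invalid (Luhn sum mod 10 = 7)


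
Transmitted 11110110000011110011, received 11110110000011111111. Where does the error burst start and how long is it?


XOR: 00000000000000001100

Burst at position 16, length 2


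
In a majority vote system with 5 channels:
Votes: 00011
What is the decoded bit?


Ones: 2 out of 5
Threshold: 3

0 (2/5 voted 1)


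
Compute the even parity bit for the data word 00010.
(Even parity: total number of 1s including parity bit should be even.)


Number of 1s in data: 1
Parity bit: 1

1


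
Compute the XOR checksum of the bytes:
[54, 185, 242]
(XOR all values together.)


XOR chain: 54 ^ 185 ^ 242 = 125

125


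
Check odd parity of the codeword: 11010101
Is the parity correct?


Number of 1s: 5

Yes, parity is correct (5 ones)


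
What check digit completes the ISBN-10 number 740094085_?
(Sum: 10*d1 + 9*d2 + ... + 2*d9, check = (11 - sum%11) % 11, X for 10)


Weighted sum: 214
214 mod 11 = 5

Check digit: 6


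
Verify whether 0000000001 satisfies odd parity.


Number of 1s: 1

Yes, parity is correct (1 ones)


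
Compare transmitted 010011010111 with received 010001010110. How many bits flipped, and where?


XOR: 000010000001

2 error(s) at position(s): 4, 11


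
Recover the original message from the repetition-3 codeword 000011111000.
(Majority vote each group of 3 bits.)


Groups: 000, 011, 111, 000
Majority votes: 0110

0110


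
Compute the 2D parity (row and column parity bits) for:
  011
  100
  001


Row parities: 011
Column parities: 110

Row P: 011, Col P: 110, Corner: 0


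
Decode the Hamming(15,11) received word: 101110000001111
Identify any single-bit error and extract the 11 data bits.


Syndrome = 3: error at position 3

Data: 01000001111 (corrected bit 3)


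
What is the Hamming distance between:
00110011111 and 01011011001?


XOR: 01101000110
Count of 1s: 5

5


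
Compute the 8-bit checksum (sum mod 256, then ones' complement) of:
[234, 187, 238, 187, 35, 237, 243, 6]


Sum = 1367 mod 256 = 87
Complement = 168

168


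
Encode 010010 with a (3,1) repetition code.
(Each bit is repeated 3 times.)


Each bit -> 3 copies

000111000000111000


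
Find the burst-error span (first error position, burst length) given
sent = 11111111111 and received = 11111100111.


XOR: 00000011000

Burst at position 6, length 2


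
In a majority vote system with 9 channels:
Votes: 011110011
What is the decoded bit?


Ones: 6 out of 9
Threshold: 5

1 (6/9 voted 1)


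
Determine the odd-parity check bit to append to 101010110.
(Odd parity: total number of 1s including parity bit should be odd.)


Number of 1s in data: 5
Parity bit: 0

0


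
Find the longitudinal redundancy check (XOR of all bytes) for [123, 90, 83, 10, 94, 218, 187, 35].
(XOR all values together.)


XOR chain: 123 ^ 90 ^ 83 ^ 10 ^ 94 ^ 218 ^ 187 ^ 35 = 100

100


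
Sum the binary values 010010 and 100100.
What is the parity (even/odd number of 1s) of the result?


010010 = 18
100100 = 36
Sum = 54 = 110110
1s count = 4

even parity (4 ones in 110110)


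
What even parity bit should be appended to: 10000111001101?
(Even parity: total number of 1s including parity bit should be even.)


Number of 1s in data: 7
Parity bit: 1

1


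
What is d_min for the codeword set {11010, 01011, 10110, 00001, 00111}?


Comparing all pairs, minimum distance: 2
Can detect 1 errors, correct 0 errors

2


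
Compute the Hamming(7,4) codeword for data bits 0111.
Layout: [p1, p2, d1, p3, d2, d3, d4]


Parity bits: p1=0, p2=0, p3=1

0001111


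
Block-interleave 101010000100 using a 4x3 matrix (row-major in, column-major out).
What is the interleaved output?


Matrix:
  101
  010
  000
  100
Read columns: 100101001000

100101001000


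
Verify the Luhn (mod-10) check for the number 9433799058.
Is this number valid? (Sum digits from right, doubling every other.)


Luhn sum = 54
54 mod 10 = 4

Invalid (Luhn sum mod 10 = 4)


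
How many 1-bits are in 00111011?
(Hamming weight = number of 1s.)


Counting 1s in 00111011

5


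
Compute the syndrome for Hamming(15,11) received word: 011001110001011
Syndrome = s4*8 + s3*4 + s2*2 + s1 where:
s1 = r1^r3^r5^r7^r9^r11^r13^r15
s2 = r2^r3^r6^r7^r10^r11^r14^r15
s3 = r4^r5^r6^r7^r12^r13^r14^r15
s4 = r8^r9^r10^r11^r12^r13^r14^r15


s1=1, s2=0, s3=1, s4=0

Syndrome = 5 (error at position 5)


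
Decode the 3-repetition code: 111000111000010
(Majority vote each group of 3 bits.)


Groups: 111, 000, 111, 000, 010
Majority votes: 10100

10100


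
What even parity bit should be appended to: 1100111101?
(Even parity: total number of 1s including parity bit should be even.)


Number of 1s in data: 7
Parity bit: 1

1


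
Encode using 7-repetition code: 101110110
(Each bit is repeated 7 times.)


Each bit -> 7 copies

111111100000001111111111111111111110000000111111111111110000000


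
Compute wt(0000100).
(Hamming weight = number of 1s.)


Counting 1s in 0000100

1


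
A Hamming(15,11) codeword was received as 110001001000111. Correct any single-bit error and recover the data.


Syndrome = 0: no error detected

Data: 00101000111 (no errors)


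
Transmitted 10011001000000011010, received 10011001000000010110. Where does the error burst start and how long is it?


XOR: 00000000000000001100

Burst at position 16, length 2


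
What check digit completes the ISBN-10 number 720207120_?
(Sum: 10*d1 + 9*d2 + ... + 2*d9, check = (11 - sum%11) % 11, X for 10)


Weighted sum: 147
147 mod 11 = 4

Check digit: 7


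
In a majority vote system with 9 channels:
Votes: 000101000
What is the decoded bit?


Ones: 2 out of 9
Threshold: 5

0 (2/9 voted 1)


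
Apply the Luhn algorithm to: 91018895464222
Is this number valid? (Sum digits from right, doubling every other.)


Luhn sum = 70
70 mod 10 = 0

Valid (Luhn sum mod 10 = 0)


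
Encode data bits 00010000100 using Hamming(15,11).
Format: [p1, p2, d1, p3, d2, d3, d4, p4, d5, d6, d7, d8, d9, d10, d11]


Parity bits: p1=0, p2=1, p3=0, p4=1

010000110000100


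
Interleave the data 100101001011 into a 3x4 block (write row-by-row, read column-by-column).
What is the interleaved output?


Matrix:
  1001
  0100
  1011
Read columns: 101010001101

101010001101


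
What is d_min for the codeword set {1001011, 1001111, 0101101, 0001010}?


Comparing all pairs, minimum distance: 1
Can detect 0 errors, correct 0 errors

1


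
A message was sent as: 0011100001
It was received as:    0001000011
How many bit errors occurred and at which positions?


XOR: 0010100010

3 error(s) at position(s): 2, 4, 8


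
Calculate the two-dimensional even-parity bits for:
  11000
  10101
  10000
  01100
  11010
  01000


Row parities: 011011
Column parities: 00011

Row P: 011011, Col P: 00011, Corner: 0


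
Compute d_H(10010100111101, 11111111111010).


XOR: 01101011000111
Count of 1s: 8

8


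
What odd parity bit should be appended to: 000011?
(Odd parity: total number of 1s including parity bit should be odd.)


Number of 1s in data: 2
Parity bit: 1

1


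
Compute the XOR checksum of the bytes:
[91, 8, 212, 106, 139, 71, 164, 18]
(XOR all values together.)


XOR chain: 91 ^ 8 ^ 212 ^ 106 ^ 139 ^ 71 ^ 164 ^ 18 = 151

151


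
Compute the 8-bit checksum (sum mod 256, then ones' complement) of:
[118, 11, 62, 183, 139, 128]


Sum = 641 mod 256 = 129
Complement = 126

126


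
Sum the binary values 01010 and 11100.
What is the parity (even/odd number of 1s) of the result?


01010 = 10
11100 = 28
Sum = 38 = 100110
1s count = 3

odd parity (3 ones in 100110)


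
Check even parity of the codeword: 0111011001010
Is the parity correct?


Number of 1s: 7

No, parity error (7 ones)


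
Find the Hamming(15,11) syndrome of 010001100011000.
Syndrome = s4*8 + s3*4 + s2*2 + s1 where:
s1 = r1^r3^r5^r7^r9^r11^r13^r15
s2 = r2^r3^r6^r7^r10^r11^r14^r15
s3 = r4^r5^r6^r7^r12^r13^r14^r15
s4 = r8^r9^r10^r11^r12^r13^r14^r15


s1=0, s2=0, s3=1, s4=0

Syndrome = 4 (error at position 4)


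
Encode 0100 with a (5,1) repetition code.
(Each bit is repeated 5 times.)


Each bit -> 5 copies

00000111110000000000


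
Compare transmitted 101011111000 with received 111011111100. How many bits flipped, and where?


XOR: 010000000100

2 error(s) at position(s): 1, 9


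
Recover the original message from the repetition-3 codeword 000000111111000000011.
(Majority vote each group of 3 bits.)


Groups: 000, 000, 111, 111, 000, 000, 011
Majority votes: 0011001

0011001


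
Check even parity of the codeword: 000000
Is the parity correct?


Number of 1s: 0

Yes, parity is correct (0 ones)


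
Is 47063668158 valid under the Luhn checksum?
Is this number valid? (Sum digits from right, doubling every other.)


Luhn sum = 41
41 mod 10 = 1

Invalid (Luhn sum mod 10 = 1)


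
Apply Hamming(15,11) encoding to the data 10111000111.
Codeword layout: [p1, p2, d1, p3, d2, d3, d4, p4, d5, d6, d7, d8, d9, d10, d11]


Parity bits: p1=1, p2=1, p3=1, p4=0

111101101000111


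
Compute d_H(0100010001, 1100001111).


XOR: 1000011110
Count of 1s: 5

5


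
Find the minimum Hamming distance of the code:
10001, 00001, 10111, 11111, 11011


Comparing all pairs, minimum distance: 1
Can detect 0 errors, correct 0 errors

1


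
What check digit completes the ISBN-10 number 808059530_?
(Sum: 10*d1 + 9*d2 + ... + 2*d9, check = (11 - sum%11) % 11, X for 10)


Weighted sum: 248
248 mod 11 = 6

Check digit: 5


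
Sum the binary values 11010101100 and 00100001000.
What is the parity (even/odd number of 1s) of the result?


11010101100 = 1708
00100001000 = 264
Sum = 1972 = 11110110100
1s count = 7

odd parity (7 ones in 11110110100)


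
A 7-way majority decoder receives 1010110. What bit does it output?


Ones: 4 out of 7
Threshold: 4

1 (4/7 voted 1)


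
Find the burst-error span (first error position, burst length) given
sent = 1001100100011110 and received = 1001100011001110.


XOR: 0000000111010000

Burst at position 7, length 5


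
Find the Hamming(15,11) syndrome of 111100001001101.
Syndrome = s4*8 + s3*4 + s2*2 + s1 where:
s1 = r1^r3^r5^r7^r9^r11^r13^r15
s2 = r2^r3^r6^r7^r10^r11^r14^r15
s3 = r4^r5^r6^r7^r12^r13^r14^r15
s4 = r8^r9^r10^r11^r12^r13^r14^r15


s1=1, s2=1, s3=0, s4=0

Syndrome = 3 (error at position 3)


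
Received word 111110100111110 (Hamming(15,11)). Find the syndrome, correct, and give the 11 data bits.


Syndrome = 8: error at position 8

Data: 11010111110 (corrected bit 8)


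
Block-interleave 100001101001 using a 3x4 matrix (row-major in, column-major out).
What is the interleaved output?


Matrix:
  1000
  0110
  1001
Read columns: 101010010001

101010010001


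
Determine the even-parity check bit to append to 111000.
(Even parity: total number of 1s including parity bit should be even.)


Number of 1s in data: 3
Parity bit: 1

1


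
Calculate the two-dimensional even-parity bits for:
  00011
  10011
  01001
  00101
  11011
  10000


Row parities: 010001
Column parities: 10111

Row P: 010001, Col P: 10111, Corner: 0


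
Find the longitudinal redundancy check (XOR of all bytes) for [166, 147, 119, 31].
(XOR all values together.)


XOR chain: 166 ^ 147 ^ 119 ^ 31 = 93

93


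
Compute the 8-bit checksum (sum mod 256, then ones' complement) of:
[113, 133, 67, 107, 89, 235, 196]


Sum = 940 mod 256 = 172
Complement = 83

83


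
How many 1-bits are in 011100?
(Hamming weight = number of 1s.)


Counting 1s in 011100

3


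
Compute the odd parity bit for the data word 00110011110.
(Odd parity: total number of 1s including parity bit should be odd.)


Number of 1s in data: 6
Parity bit: 1

1


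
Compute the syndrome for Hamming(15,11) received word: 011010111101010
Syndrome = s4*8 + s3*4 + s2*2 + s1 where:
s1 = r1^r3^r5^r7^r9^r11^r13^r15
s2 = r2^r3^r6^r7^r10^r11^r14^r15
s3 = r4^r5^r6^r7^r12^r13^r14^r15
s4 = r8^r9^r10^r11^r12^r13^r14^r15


s1=0, s2=1, s3=0, s4=1

Syndrome = 10 (error at position 10)


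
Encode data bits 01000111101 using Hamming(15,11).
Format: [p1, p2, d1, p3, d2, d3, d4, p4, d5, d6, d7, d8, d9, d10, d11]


Parity bits: p1=0, p2=1, p3=0, p4=1

010010010111101


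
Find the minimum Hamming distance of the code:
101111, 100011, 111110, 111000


Comparing all pairs, minimum distance: 2
Can detect 1 errors, correct 0 errors

2


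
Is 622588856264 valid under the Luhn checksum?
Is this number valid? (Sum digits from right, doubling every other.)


Luhn sum = 53
53 mod 10 = 3

Invalid (Luhn sum mod 10 = 3)


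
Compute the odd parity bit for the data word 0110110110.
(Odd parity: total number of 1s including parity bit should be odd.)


Number of 1s in data: 6
Parity bit: 1

1


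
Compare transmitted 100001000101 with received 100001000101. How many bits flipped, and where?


XOR: 000000000000

0 errors (received matches sent)


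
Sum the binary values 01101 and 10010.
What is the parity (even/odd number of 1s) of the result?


01101 = 13
10010 = 18
Sum = 31 = 11111
1s count = 5

odd parity (5 ones in 11111)


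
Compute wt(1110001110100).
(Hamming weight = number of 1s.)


Counting 1s in 1110001110100

7


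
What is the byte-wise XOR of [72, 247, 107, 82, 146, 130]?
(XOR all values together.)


XOR chain: 72 ^ 247 ^ 107 ^ 82 ^ 146 ^ 130 = 150

150


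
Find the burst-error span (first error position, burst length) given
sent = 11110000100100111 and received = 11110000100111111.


XOR: 00000000000011000

Burst at position 12, length 2


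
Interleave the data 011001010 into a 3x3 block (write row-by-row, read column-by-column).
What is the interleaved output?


Matrix:
  011
  001
  010
Read columns: 000101110

000101110


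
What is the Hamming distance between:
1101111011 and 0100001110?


XOR: 1001110101
Count of 1s: 6

6


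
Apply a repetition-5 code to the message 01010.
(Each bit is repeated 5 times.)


Each bit -> 5 copies

0000011111000001111100000


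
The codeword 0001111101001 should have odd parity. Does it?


Number of 1s: 7

Yes, parity is correct (7 ones)


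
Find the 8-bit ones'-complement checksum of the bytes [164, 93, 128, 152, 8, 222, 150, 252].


Sum = 1169 mod 256 = 145
Complement = 110

110


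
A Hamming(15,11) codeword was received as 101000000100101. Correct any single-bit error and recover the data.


Syndrome = 10: error at position 10

Data: 10000000101 (corrected bit 10)


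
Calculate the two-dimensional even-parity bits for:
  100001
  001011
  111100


Row parities: 010
Column parities: 010110

Row P: 010, Col P: 010110, Corner: 1


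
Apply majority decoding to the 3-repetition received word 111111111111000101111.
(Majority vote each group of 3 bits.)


Groups: 111, 111, 111, 111, 000, 101, 111
Majority votes: 1111011

1111011


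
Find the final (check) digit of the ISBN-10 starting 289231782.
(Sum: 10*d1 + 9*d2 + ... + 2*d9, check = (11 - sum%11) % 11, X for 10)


Weighted sum: 257
257 mod 11 = 4

Check digit: 7


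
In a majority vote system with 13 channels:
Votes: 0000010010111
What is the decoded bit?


Ones: 5 out of 13
Threshold: 7

0 (5/13 voted 1)


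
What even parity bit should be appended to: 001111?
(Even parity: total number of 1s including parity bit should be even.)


Number of 1s in data: 4
Parity bit: 0

0


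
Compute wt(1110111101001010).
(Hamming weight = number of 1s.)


Counting 1s in 1110111101001010

10


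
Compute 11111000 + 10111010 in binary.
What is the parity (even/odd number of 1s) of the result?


11111000 = 248
10111010 = 186
Sum = 434 = 110110010
1s count = 5

odd parity (5 ones in 110110010)


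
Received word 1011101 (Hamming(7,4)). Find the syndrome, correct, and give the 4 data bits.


Syndrome = 4: error at position 4

Data: 1101 (corrected bit 4)


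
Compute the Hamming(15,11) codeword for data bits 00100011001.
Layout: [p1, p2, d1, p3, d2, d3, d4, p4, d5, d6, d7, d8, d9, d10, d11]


Parity bits: p1=0, p2=1, p3=1, p4=1

010101010011001


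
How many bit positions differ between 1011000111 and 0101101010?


XOR: 1110101101
Count of 1s: 7

7


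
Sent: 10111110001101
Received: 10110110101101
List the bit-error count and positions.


XOR: 00001000100000

2 error(s) at position(s): 4, 8


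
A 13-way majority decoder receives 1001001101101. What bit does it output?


Ones: 7 out of 13
Threshold: 7

1 (7/13 voted 1)


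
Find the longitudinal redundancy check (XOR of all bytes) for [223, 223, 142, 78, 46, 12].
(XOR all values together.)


XOR chain: 223 ^ 223 ^ 142 ^ 78 ^ 46 ^ 12 = 226

226


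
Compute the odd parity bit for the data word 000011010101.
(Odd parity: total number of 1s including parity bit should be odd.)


Number of 1s in data: 5
Parity bit: 0

0


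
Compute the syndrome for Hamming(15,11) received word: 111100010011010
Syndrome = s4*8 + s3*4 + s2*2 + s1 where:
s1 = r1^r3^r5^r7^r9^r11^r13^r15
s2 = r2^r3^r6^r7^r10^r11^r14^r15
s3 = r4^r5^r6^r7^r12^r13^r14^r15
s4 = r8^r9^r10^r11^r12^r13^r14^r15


s1=1, s2=0, s3=1, s4=0

Syndrome = 5 (error at position 5)


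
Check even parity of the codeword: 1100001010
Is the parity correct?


Number of 1s: 4

Yes, parity is correct (4 ones)


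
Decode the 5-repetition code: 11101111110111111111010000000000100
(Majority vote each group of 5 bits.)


Groups: 11101, 11111, 01111, 11111, 01000, 00000, 00100
Majority votes: 1111000

1111000


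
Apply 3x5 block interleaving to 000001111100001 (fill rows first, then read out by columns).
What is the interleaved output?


Matrix:
  00000
  11111
  00001
Read columns: 010010010010011

010010010010011


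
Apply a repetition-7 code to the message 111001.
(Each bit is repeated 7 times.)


Each bit -> 7 copies

111111111111111111111000000000000001111111


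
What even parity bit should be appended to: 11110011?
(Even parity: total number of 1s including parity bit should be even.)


Number of 1s in data: 6
Parity bit: 0

0


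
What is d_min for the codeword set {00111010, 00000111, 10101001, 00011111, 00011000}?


Comparing all pairs, minimum distance: 2
Can detect 1 errors, correct 0 errors

2


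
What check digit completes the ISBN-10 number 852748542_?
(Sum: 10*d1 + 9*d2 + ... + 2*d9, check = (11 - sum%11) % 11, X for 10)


Weighted sum: 290
290 mod 11 = 4

Check digit: 7


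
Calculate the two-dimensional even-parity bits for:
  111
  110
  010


Row parities: 101
Column parities: 011

Row P: 101, Col P: 011, Corner: 0


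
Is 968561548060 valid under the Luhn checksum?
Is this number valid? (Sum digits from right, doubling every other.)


Luhn sum = 46
46 mod 10 = 6

Invalid (Luhn sum mod 10 = 6)


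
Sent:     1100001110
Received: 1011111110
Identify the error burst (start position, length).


XOR: 0111110000

Burst at position 1, length 5


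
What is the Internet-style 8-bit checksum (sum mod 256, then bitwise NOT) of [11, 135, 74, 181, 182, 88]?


Sum = 671 mod 256 = 159
Complement = 96

96


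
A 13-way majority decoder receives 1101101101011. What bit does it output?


Ones: 9 out of 13
Threshold: 7

1 (9/13 voted 1)


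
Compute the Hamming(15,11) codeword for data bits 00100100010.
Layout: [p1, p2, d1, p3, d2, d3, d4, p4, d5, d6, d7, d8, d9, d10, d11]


Parity bits: p1=0, p2=1, p3=0, p4=0

010001000100010


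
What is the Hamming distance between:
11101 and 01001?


XOR: 10100
Count of 1s: 2

2


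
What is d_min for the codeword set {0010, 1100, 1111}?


Comparing all pairs, minimum distance: 2
Can detect 1 errors, correct 0 errors

2


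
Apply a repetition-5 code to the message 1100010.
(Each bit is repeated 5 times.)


Each bit -> 5 copies

11111111110000000000000001111100000


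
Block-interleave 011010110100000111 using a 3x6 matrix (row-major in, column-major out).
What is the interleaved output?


Matrix:
  011010
  110100
  000111
Read columns: 010110100011101001

010110100011101001


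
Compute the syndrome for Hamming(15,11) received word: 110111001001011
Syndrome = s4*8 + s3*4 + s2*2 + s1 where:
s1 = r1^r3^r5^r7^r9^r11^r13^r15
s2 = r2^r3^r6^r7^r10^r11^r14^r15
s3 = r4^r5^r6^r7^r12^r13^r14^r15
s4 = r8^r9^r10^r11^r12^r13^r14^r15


s1=0, s2=0, s3=0, s4=0

Syndrome = 0 (no error)


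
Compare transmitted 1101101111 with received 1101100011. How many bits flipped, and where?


XOR: 0000001100

2 error(s) at position(s): 6, 7


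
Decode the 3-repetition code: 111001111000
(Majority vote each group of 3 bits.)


Groups: 111, 001, 111, 000
Majority votes: 1010

1010


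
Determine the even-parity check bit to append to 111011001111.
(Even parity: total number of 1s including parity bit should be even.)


Number of 1s in data: 9
Parity bit: 1

1


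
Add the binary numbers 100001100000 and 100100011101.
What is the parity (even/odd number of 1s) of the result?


100001100000 = 2144
100100011101 = 2333
Sum = 4477 = 1000101111101
1s count = 8

even parity (8 ones in 1000101111101)


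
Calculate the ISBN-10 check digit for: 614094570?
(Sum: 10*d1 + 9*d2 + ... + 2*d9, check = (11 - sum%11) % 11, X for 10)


Weighted sum: 216
216 mod 11 = 7

Check digit: 4


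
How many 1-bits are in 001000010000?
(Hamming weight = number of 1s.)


Counting 1s in 001000010000

2


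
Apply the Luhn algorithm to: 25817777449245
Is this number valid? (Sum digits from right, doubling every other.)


Luhn sum = 77
77 mod 10 = 7

Invalid (Luhn sum mod 10 = 7)


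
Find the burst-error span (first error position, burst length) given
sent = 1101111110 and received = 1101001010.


XOR: 0000110100

Burst at position 4, length 4


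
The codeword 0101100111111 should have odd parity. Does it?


Number of 1s: 9

Yes, parity is correct (9 ones)


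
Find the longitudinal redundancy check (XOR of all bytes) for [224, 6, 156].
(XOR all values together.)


XOR chain: 224 ^ 6 ^ 156 = 122

122


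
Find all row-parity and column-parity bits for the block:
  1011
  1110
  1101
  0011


Row parities: 1110
Column parities: 1011

Row P: 1110, Col P: 1011, Corner: 1


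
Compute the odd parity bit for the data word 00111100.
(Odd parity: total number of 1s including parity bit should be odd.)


Number of 1s in data: 4
Parity bit: 1

1


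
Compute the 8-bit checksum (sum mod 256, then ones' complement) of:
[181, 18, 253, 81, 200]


Sum = 733 mod 256 = 221
Complement = 34

34


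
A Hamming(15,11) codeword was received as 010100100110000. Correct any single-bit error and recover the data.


Syndrome = 0: no error detected

Data: 00010110000 (no errors)


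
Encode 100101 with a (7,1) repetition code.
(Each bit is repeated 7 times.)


Each bit -> 7 copies

111111100000000000000111111100000001111111


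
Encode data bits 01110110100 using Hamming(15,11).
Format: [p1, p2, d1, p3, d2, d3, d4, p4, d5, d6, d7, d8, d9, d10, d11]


Parity bits: p1=0, p2=0, p3=0, p4=1

000011110110100


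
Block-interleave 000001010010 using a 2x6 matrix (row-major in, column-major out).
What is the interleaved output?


Matrix:
  000001
  010010
Read columns: 000100000110

000100000110


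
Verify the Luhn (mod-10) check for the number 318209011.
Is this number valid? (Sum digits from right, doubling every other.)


Luhn sum = 29
29 mod 10 = 9

Invalid (Luhn sum mod 10 = 9)


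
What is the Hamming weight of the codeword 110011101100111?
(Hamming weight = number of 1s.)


Counting 1s in 110011101100111

10


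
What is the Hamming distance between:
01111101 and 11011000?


XOR: 10100101
Count of 1s: 4

4


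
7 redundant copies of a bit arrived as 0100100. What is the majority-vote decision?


Ones: 2 out of 7
Threshold: 4

0 (2/7 voted 1)


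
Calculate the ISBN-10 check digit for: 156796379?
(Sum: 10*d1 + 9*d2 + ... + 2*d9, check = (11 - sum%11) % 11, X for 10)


Weighted sum: 287
287 mod 11 = 1

Check digit: X


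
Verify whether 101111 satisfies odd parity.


Number of 1s: 5

Yes, parity is correct (5 ones)


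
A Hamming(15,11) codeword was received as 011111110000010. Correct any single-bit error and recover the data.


Syndrome = 7: error at position 7

Data: 11100000010 (corrected bit 7)
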